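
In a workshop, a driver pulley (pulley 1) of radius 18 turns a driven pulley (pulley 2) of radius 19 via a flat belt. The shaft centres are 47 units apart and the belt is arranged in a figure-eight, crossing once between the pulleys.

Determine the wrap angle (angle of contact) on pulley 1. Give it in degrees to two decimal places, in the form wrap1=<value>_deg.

wrap1=283.86_deg

crossed belt: β = asin((r1+r2)/C) = asin(37/47) = 51.9278°
wrap1 = wrap2 = π + 2β = 283.8555°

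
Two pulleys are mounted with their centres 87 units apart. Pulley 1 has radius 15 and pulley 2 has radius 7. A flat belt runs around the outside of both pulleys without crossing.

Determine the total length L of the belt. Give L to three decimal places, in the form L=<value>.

L=243.851

open belt: β = asin((r2−r1)/C) = asin(-8/87) = -5.2760°
wrap1 = π − 2β = 190.5521°
wrap2 = π + 2β = 169.4479°
tangent length = C·cosβ = 86.6314
L = r1·wrap1 + r2·wrap2 + 2·C·cosβ = 15·3.3258 + 7·2.9574 + 2·86.6314 = 243.8512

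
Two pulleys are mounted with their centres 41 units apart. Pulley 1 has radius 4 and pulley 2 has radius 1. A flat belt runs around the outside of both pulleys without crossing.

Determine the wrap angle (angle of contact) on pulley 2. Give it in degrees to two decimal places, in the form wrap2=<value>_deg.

wrap2=171.61_deg

open belt: β = asin((r2−r1)/C) = asin(-3/41) = -4.1961°
wrap1 = π − 2β = 188.3922°
wrap2 = π + 2β = 171.6078°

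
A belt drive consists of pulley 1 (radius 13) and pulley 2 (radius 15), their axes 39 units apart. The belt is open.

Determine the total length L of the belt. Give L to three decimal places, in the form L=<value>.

L=166.067

open belt: β = asin((r2−r1)/C) = asin(2/39) = 2.9395°
wrap1 = π − 2β = 174.1209°
wrap2 = π + 2β = 185.8791°
tangent length = C·cosβ = 38.9487
L = r1·wrap1 + r2·wrap2 + 2·C·cosβ = 13·3.0390 + 15·3.2442 + 2·38.9487 = 166.0672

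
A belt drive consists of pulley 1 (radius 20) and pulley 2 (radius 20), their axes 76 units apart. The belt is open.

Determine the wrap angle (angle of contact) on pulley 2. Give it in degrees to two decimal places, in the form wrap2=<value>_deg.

wrap2=180.00_deg

open belt: β = asin((r2−r1)/C) = asin(0/76) = 0.0000°
wrap1 = π − 2β = 180.0000°
wrap2 = π + 2β = 180.0000°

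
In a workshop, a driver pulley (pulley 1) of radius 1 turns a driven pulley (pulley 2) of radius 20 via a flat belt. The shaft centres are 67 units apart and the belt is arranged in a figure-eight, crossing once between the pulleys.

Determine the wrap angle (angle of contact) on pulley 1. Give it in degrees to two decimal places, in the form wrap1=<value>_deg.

crossed belt: β = asin((r1+r2)/C) = asin(21/67) = 18.2662°
wrap1 = wrap2 = π + 2β = 216.5325°

wrap1=216.53_deg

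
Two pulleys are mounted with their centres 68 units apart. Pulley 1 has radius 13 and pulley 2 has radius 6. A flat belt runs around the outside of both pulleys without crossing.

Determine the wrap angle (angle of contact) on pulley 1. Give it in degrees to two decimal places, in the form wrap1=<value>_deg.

open belt: β = asin((r2−r1)/C) = asin(-7/68) = -5.9086°
wrap1 = π − 2β = 191.8171°
wrap2 = π + 2β = 168.1829°

wrap1=191.82_deg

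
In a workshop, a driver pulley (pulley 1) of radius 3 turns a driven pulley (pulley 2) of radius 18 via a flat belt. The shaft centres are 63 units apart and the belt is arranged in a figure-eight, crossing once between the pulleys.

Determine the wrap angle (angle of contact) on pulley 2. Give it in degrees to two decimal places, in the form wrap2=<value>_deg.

crossed belt: β = asin((r1+r2)/C) = asin(21/63) = 19.4712°
wrap1 = wrap2 = π + 2β = 218.9424°

wrap2=218.94_deg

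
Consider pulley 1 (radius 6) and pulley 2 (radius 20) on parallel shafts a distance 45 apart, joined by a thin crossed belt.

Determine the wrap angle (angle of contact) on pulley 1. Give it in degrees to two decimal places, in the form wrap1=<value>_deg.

crossed belt: β = asin((r1+r2)/C) = asin(26/45) = 35.2944°
wrap1 = wrap2 = π + 2β = 250.5888°

wrap1=250.59_deg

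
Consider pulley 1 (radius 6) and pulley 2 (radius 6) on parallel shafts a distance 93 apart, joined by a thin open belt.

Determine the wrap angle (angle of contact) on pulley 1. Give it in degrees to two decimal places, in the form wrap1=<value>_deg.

wrap1=180.00_deg

open belt: β = asin((r2−r1)/C) = asin(0/93) = 0.0000°
wrap1 = π − 2β = 180.0000°
wrap2 = π + 2β = 180.0000°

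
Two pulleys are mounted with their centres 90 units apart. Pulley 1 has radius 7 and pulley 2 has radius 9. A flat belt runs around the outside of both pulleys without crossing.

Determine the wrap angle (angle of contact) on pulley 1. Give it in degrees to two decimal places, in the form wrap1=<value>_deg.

open belt: β = asin((r2−r1)/C) = asin(2/90) = 1.2733°
wrap1 = π − 2β = 177.4533°
wrap2 = π + 2β = 182.5467°

wrap1=177.45_deg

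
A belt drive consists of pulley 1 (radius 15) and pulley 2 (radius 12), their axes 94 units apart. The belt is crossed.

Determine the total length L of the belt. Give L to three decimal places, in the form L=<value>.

crossed belt: β = asin((r1+r2)/C) = asin(27/94) = 16.6924°
wrap1 = wrap2 = π + 2β = 213.3849°
tangent length = C·cosβ = 90.0389
L = (r1+r2)·wrap + 2·C·cosβ = 27·3.7243 + 2·90.0389 = 280.6330

L=280.633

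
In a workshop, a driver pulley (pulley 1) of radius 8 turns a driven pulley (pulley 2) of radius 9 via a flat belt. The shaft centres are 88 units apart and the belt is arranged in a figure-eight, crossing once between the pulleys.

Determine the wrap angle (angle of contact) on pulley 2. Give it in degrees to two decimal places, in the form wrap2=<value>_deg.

wrap2=202.28_deg

crossed belt: β = asin((r1+r2)/C) = asin(17/88) = 11.1385°
wrap1 = wrap2 = π + 2β = 202.2771°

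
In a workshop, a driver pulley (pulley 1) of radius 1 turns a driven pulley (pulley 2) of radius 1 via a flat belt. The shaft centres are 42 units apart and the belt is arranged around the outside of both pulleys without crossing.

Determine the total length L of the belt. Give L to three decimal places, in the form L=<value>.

open belt: β = asin((r2−r1)/C) = asin(0/42) = 0.0000°
wrap1 = π − 2β = 180.0000°
wrap2 = π + 2β = 180.0000°
tangent length = C·cosβ = 42.0000
L = r1·wrap1 + r2·wrap2 + 2·C·cosβ = 1·3.1416 + 1·3.1416 + 2·42.0000 = 90.2832

L=90.283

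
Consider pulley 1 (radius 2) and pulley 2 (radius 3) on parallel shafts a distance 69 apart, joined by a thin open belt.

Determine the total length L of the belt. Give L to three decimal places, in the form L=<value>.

L=153.722

open belt: β = asin((r2−r1)/C) = asin(1/69) = 0.8304°
wrap1 = π − 2β = 178.3392°
wrap2 = π + 2β = 181.6608°
tangent length = C·cosβ = 68.9928
L = r1·wrap1 + r2·wrap2 + 2·C·cosβ = 2·3.1126 + 3·3.1706 + 2·68.9928 = 153.7225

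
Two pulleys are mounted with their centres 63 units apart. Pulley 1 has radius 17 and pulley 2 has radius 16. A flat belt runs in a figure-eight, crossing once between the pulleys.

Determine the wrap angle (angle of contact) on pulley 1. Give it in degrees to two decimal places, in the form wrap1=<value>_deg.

crossed belt: β = asin((r1+r2)/C) = asin(33/63) = 31.5881°
wrap1 = wrap2 = π + 2β = 243.1763°

wrap1=243.18_deg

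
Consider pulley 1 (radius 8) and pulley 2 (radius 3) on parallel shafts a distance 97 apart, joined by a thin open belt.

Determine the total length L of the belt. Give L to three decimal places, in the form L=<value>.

L=228.815

open belt: β = asin((r2−r1)/C) = asin(-5/97) = -2.9547°
wrap1 = π − 2β = 185.9094°
wrap2 = π + 2β = 174.0906°
tangent length = C·cosβ = 96.8710
L = r1·wrap1 + r2·wrap2 + 2·C·cosβ = 8·3.2447 + 3·3.0385 + 2·96.8710 = 228.8153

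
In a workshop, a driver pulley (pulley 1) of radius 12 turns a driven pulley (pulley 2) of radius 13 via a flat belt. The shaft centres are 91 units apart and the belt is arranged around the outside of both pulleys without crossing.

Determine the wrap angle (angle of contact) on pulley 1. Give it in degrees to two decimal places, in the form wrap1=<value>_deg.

open belt: β = asin((r2−r1)/C) = asin(1/91) = 0.6296°
wrap1 = π − 2β = 178.7407°
wrap2 = π + 2β = 181.2593°

wrap1=178.74_deg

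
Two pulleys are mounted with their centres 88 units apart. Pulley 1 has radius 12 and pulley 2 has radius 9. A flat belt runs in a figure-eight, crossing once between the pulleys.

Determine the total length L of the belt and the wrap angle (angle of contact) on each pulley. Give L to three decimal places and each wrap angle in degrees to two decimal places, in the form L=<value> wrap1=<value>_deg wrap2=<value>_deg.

L=247.009 wrap1=207.61_deg wrap2=207.61_deg

crossed belt: β = asin((r1+r2)/C) = asin(21/88) = 13.8061°
wrap1 = wrap2 = π + 2β = 207.6121°
tangent length = C·cosβ = 85.4576
L = (r1+r2)·wrap + 2·C·cosβ = 21·3.6235 + 2·85.4576 = 247.0090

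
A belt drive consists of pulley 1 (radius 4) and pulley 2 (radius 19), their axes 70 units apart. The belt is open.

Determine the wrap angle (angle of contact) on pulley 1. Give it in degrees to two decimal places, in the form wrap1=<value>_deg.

open belt: β = asin((r2−r1)/C) = asin(15/70) = 12.3736°
wrap1 = π − 2β = 155.2527°
wrap2 = π + 2β = 204.7473°

wrap1=155.25_deg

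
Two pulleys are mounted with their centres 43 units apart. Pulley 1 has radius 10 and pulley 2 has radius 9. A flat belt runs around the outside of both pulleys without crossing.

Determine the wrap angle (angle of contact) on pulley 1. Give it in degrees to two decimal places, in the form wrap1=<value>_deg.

open belt: β = asin((r2−r1)/C) = asin(-1/43) = -1.3326°
wrap1 = π − 2β = 182.6652°
wrap2 = π + 2β = 177.3348°

wrap1=182.67_deg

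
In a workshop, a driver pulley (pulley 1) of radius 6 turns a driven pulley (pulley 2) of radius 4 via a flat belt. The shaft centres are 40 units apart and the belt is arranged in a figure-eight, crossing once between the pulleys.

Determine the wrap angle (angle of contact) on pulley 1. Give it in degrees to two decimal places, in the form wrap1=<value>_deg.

wrap1=208.96_deg

crossed belt: β = asin((r1+r2)/C) = asin(10/40) = 14.4775°
wrap1 = wrap2 = π + 2β = 208.9550°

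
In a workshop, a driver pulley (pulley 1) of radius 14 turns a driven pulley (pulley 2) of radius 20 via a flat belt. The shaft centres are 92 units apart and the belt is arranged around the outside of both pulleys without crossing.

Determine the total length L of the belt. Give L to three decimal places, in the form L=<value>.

open belt: β = asin((r2−r1)/C) = asin(6/92) = 3.7393°
wrap1 = π − 2β = 172.5213°
wrap2 = π + 2β = 187.4787°
tangent length = C·cosβ = 91.8041
L = r1·wrap1 + r2·wrap2 + 2·C·cosβ = 14·3.0111 + 20·3.2721 + 2·91.8041 = 291.2056

L=291.206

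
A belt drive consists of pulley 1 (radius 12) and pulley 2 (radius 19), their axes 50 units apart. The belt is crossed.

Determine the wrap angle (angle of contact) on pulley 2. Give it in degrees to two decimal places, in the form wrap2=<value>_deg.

wrap2=256.63_deg

crossed belt: β = asin((r1+r2)/C) = asin(31/50) = 38.3161°
wrap1 = wrap2 = π + 2β = 256.6323°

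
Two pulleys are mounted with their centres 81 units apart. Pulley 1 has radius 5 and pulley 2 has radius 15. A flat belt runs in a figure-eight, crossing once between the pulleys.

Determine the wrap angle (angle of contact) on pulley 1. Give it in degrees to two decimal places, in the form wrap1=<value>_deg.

wrap1=208.59_deg

crossed belt: β = asin((r1+r2)/C) = asin(20/81) = 14.2949°
wrap1 = wrap2 = π + 2β = 208.5899°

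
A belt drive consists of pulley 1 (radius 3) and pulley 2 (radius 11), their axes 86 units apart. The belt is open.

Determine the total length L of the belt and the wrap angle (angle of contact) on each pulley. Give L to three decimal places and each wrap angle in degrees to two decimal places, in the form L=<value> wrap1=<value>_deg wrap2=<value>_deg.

L=216.727 wrap1=169.32_deg wrap2=190.68_deg

open belt: β = asin((r2−r1)/C) = asin(8/86) = 5.3376°
wrap1 = π − 2β = 169.3249°
wrap2 = π + 2β = 190.6751°
tangent length = C·cosβ = 85.6271
L = r1·wrap1 + r2·wrap2 + 2·C·cosβ = 3·2.9553 + 11·3.3279 + 2·85.6271 = 216.7270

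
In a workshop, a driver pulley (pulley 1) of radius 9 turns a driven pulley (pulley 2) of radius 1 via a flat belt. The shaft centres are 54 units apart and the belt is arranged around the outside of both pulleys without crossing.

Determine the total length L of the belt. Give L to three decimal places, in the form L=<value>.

open belt: β = asin((r2−r1)/C) = asin(-8/54) = -8.5196°
wrap1 = π − 2β = 197.0392°
wrap2 = π + 2β = 162.9608°
tangent length = C·cosβ = 53.4041
L = r1·wrap1 + r2·wrap2 + 2·C·cosβ = 9·3.4390 + 1·2.8442 + 2·53.4041 = 140.6033

L=140.603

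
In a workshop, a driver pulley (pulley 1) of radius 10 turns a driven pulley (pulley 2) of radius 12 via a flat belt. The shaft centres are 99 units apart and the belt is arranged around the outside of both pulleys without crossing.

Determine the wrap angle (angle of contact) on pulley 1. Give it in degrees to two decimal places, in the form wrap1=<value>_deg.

wrap1=177.68_deg

open belt: β = asin((r2−r1)/C) = asin(2/99) = 1.1576°
wrap1 = π − 2β = 177.6849°
wrap2 = π + 2β = 182.3151°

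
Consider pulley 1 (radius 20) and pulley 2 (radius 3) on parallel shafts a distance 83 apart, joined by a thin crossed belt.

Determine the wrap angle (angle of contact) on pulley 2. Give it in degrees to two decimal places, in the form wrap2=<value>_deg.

crossed belt: β = asin((r1+r2)/C) = asin(23/83) = 16.0877°
wrap1 = wrap2 = π + 2β = 212.1754°

wrap2=212.18_deg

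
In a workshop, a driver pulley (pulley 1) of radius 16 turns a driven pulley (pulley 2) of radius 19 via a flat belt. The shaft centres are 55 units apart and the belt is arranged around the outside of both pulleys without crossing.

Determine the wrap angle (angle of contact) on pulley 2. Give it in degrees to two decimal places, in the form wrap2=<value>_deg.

open belt: β = asin((r2−r1)/C) = asin(3/55) = 3.1268°
wrap1 = π − 2β = 173.7464°
wrap2 = π + 2β = 186.2536°

wrap2=186.25_deg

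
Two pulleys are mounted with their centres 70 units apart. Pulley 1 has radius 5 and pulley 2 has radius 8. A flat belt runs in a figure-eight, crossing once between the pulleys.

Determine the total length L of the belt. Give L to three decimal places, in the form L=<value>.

L=183.262

crossed belt: β = asin((r1+r2)/C) = asin(13/70) = 10.7028°
wrap1 = wrap2 = π + 2β = 201.4056°
tangent length = C·cosβ = 68.7823
L = (r1+r2)·wrap + 2·C·cosβ = 13·3.5152 + 2·68.7823 = 183.2620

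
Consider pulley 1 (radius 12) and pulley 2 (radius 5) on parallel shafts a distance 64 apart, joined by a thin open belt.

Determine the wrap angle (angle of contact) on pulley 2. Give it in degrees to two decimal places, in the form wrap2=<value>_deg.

open belt: β = asin((r2−r1)/C) = asin(-7/64) = -6.2793°
wrap1 = π − 2β = 192.5586°
wrap2 = π + 2β = 167.4414°

wrap2=167.44_deg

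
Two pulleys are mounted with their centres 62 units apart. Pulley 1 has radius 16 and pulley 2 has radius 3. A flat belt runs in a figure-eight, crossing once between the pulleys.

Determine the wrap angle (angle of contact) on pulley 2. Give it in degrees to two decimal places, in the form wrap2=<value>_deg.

wrap2=215.69_deg

crossed belt: β = asin((r1+r2)/C) = asin(19/62) = 17.8455°
wrap1 = wrap2 = π + 2β = 215.6910°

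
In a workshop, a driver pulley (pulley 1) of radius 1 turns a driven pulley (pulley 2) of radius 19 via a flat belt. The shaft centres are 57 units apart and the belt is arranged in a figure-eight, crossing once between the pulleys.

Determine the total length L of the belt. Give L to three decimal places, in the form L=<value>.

L=183.924

crossed belt: β = asin((r1+r2)/C) = asin(20/57) = 20.5410°
wrap1 = wrap2 = π + 2β = 221.0820°
tangent length = C·cosβ = 53.3760
L = (r1+r2)·wrap + 2·C·cosβ = 20·3.8586 + 2·53.3760 = 183.9242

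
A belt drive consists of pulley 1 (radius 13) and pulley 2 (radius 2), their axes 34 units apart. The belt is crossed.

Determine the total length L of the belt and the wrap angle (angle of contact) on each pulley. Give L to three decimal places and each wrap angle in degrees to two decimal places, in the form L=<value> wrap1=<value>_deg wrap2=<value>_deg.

L=121.856 wrap1=232.36_deg wrap2=232.36_deg

crossed belt: β = asin((r1+r2)/C) = asin(15/34) = 26.1790°
wrap1 = wrap2 = π + 2β = 232.3579°
tangent length = C·cosβ = 30.5123
L = (r1+r2)·wrap + 2·C·cosβ = 15·4.0554 + 2·30.5123 = 121.8558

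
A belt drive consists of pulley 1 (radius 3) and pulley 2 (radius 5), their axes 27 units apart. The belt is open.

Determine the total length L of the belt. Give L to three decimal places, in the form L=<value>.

open belt: β = asin((r2−r1)/C) = asin(2/27) = 4.2480°
wrap1 = π − 2β = 171.5040°
wrap2 = π + 2β = 188.4960°
tangent length = C·cosβ = 26.9258
L = r1·wrap1 + r2·wrap2 + 2·C·cosβ = 3·2.9933 + 5·3.2899 + 2·26.9258 = 79.2810

L=79.281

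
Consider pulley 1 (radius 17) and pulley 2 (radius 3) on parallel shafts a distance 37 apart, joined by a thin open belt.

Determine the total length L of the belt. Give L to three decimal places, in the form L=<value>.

L=142.195

open belt: β = asin((r2−r1)/C) = asin(-14/37) = -22.2333°
wrap1 = π − 2β = 224.4665°
wrap2 = π + 2β = 135.5335°
tangent length = C·cosβ = 34.2491
L = r1·wrap1 + r2·wrap2 + 2·C·cosβ = 17·3.9177 + 3·2.3655 + 2·34.2491 = 142.1953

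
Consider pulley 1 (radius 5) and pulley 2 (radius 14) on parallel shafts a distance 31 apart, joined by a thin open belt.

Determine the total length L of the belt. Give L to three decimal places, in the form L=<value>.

L=124.322

open belt: β = asin((r2−r1)/C) = asin(9/31) = 16.8773°
wrap1 = π − 2β = 146.2455°
wrap2 = π + 2β = 213.7545°
tangent length = C·cosβ = 29.6648
L = r1·wrap1 + r2·wrap2 + 2·C·cosβ = 5·2.5525 + 14·3.7307 + 2·29.6648 = 124.3220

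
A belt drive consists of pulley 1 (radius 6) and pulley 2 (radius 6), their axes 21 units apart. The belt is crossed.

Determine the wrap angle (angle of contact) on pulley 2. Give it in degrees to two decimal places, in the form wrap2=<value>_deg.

crossed belt: β = asin((r1+r2)/C) = asin(12/21) = 34.8499°
wrap1 = wrap2 = π + 2β = 249.6998°

wrap2=249.70_deg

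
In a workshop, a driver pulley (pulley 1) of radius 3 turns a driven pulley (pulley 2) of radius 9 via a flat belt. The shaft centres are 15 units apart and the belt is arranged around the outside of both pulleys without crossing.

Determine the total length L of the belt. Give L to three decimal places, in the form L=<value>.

L=70.133

open belt: β = asin((r2−r1)/C) = asin(6/15) = 23.5782°
wrap1 = π − 2β = 132.8436°
wrap2 = π + 2β = 227.1564°
tangent length = C·cosβ = 13.7477
L = r1·wrap1 + r2·wrap2 + 2·C·cosβ = 3·2.3186 + 9·3.9646 + 2·13.7477 = 70.1328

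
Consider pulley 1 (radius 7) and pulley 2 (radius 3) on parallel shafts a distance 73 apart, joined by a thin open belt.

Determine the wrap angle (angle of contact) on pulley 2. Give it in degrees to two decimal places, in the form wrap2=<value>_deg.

wrap2=173.72_deg

open belt: β = asin((r2−r1)/C) = asin(-4/73) = -3.1411°
wrap1 = π − 2β = 186.2821°
wrap2 = π + 2β = 173.7179°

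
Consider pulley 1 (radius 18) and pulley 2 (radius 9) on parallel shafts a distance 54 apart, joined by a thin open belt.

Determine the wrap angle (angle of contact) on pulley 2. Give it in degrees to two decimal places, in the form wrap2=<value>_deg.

open belt: β = asin((r2−r1)/C) = asin(-9/54) = -9.5941°
wrap1 = π − 2β = 199.1881°
wrap2 = π + 2β = 160.8119°

wrap2=160.81_deg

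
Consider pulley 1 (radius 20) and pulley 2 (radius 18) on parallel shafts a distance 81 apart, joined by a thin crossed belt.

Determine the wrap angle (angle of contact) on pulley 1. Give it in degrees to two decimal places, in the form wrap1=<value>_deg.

crossed belt: β = asin((r1+r2)/C) = asin(38/81) = 27.9782°
wrap1 = wrap2 = π + 2β = 235.9564°

wrap1=235.96_deg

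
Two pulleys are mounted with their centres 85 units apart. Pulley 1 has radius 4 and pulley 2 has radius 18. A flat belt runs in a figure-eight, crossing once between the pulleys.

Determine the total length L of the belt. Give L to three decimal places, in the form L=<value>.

L=244.842

crossed belt: β = asin((r1+r2)/C) = asin(22/85) = 15.0003°
wrap1 = wrap2 = π + 2β = 210.0005°
tangent length = C·cosβ = 82.1036
L = (r1+r2)·wrap + 2·C·cosβ = 22·3.6652 + 2·82.1036 = 244.8416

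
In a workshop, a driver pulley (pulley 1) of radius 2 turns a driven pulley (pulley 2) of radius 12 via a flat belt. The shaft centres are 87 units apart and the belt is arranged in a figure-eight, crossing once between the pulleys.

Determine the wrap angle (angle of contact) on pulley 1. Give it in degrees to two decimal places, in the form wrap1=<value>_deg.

wrap1=198.52_deg

crossed belt: β = asin((r1+r2)/C) = asin(14/87) = 9.2603°
wrap1 = wrap2 = π + 2β = 198.5205°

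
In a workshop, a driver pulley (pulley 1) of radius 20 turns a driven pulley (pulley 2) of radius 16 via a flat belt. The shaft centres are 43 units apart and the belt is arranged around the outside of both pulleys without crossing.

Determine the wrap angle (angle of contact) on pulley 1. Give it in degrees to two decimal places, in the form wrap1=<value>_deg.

open belt: β = asin((r2−r1)/C) = asin(-4/43) = -5.3376°
wrap1 = π − 2β = 190.6751°
wrap2 = π + 2β = 169.3249°

wrap1=190.68_deg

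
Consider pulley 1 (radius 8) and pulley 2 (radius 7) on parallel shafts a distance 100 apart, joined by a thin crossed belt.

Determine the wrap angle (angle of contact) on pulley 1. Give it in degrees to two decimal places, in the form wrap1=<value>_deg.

crossed belt: β = asin((r1+r2)/C) = asin(15/100) = 8.6269°
wrap1 = wrap2 = π + 2β = 197.2539°

wrap1=197.25_deg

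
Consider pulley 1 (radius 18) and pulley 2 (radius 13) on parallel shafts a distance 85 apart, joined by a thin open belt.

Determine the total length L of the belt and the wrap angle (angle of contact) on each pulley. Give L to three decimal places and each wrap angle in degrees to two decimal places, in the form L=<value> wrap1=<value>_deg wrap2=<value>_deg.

L=267.684 wrap1=186.74_deg wrap2=173.26_deg

open belt: β = asin((r2−r1)/C) = asin(-5/85) = -3.3723°
wrap1 = π − 2β = 186.7446°
wrap2 = π + 2β = 173.2554°
tangent length = C·cosβ = 84.8528
L = r1·wrap1 + r2·wrap2 + 2·C·cosβ = 18·3.2593 + 13·3.0239 + 2·84.8528 = 267.6836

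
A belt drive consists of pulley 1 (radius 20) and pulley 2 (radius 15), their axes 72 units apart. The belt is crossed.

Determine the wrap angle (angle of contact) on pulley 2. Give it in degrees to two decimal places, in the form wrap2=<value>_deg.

crossed belt: β = asin((r1+r2)/C) = asin(35/72) = 29.0853°
wrap1 = wrap2 = π + 2β = 238.1706°

wrap2=238.17_deg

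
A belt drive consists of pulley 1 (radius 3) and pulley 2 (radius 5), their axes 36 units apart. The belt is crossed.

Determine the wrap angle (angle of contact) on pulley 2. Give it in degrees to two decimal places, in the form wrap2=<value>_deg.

crossed belt: β = asin((r1+r2)/C) = asin(8/36) = 12.8396°
wrap1 = wrap2 = π + 2β = 205.6792°

wrap2=205.68_deg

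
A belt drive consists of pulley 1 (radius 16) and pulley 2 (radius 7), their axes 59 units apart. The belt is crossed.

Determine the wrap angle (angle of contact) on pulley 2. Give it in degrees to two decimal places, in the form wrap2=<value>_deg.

wrap2=225.89_deg

crossed belt: β = asin((r1+r2)/C) = asin(23/59) = 22.9440°
wrap1 = wrap2 = π + 2β = 225.8879°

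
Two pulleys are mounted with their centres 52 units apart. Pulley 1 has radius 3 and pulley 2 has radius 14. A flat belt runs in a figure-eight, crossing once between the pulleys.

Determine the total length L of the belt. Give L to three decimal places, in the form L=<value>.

L=163.016

crossed belt: β = asin((r1+r2)/C) = asin(17/52) = 19.0821°
wrap1 = wrap2 = π + 2β = 218.1642°
tangent length = C·cosβ = 49.1426
L = (r1+r2)·wrap + 2·C·cosβ = 17·3.8077 + 2·49.1426 = 163.0159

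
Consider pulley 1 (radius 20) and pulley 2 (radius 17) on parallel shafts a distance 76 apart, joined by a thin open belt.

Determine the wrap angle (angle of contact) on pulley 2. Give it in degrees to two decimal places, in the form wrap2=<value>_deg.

open belt: β = asin((r2−r1)/C) = asin(-3/76) = -2.2623°
wrap1 = π − 2β = 184.5245°
wrap2 = π + 2β = 175.4755°

wrap2=175.48_deg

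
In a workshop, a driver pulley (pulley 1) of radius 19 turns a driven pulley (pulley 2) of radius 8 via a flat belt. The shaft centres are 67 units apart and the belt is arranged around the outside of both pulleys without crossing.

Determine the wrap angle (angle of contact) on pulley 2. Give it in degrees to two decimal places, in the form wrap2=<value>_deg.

open belt: β = asin((r2−r1)/C) = asin(-11/67) = -9.4496°
wrap1 = π − 2β = 198.8991°
wrap2 = π + 2β = 161.1009°

wrap2=161.10_deg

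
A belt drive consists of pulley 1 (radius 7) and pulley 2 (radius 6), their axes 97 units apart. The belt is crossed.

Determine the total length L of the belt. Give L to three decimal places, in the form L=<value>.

crossed belt: β = asin((r1+r2)/C) = asin(13/97) = 7.7020°
wrap1 = wrap2 = π + 2β = 195.4040°
tangent length = C·cosβ = 96.1249
L = (r1+r2)·wrap + 2·C·cosβ = 13·3.4104 + 2·96.1249 = 236.5856

L=236.586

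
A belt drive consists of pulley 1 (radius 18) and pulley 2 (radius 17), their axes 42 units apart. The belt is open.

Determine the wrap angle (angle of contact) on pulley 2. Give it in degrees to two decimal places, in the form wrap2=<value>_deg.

wrap2=177.27_deg

open belt: β = asin((r2−r1)/C) = asin(-1/42) = -1.3643°
wrap1 = π − 2β = 182.7286°
wrap2 = π + 2β = 177.2714°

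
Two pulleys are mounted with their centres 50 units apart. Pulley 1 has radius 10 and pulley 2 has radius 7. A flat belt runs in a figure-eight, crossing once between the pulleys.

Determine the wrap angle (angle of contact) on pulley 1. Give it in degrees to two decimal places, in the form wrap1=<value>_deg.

wrap1=219.75_deg

crossed belt: β = asin((r1+r2)/C) = asin(17/50) = 19.8769°
wrap1 = wrap2 = π + 2β = 219.7537°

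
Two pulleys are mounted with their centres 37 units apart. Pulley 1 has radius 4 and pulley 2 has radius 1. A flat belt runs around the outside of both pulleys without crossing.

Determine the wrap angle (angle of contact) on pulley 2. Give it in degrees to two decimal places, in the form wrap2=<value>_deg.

open belt: β = asin((r2−r1)/C) = asin(-3/37) = -4.6507°
wrap1 = π − 2β = 189.3014°
wrap2 = π + 2β = 170.6986°

wrap2=170.70_deg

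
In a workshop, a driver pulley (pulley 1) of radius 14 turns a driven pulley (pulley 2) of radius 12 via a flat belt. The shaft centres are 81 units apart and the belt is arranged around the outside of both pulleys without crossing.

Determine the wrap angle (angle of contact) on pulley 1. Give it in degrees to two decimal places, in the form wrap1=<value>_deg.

wrap1=182.83_deg

open belt: β = asin((r2−r1)/C) = asin(-2/81) = -1.4149°
wrap1 = π − 2β = 182.8297°
wrap2 = π + 2β = 177.1703°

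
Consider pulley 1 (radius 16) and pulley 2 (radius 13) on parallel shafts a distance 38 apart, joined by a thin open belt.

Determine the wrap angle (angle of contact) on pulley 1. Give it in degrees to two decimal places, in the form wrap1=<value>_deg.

wrap1=189.06_deg

open belt: β = asin((r2−r1)/C) = asin(-3/38) = -4.5281°
wrap1 = π − 2β = 189.0561°
wrap2 = π + 2β = 170.9439°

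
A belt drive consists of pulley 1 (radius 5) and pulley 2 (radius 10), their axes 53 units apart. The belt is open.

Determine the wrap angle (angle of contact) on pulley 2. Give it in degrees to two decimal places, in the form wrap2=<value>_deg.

wrap2=190.83_deg

open belt: β = asin((r2−r1)/C) = asin(5/53) = 5.4133°
wrap1 = π − 2β = 169.1734°
wrap2 = π + 2β = 190.8266°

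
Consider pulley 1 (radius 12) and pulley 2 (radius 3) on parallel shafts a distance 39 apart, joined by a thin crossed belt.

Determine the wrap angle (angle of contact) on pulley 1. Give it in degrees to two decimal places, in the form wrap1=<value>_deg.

wrap1=225.24_deg

crossed belt: β = asin((r1+r2)/C) = asin(15/39) = 22.6199°
wrap1 = wrap2 = π + 2β = 225.2397°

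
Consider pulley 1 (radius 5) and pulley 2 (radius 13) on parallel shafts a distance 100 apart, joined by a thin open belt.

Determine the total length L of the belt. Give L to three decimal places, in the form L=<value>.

open belt: β = asin((r2−r1)/C) = asin(8/100) = 4.5886°
wrap1 = π − 2β = 170.8229°
wrap2 = π + 2β = 189.1771°
tangent length = C·cosβ = 99.6795
L = r1·wrap1 + r2·wrap2 + 2·C·cosβ = 5·2.9814 + 13·3.3018 + 2·99.6795 = 257.1890

L=257.189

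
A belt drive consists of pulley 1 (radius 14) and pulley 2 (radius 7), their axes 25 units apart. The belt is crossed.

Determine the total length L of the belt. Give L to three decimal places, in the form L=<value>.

crossed belt: β = asin((r1+r2)/C) = asin(21/25) = 57.1401°
wrap1 = wrap2 = π + 2β = 294.2802°
tangent length = C·cosβ = 13.5647
L = (r1+r2)·wrap + 2·C·cosβ = 21·5.1362 + 2·13.5647 = 134.9887

L=134.989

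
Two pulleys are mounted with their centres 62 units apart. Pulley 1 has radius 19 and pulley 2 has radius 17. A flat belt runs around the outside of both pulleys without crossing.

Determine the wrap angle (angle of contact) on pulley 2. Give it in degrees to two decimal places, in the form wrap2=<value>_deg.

wrap2=176.30_deg

open belt: β = asin((r2−r1)/C) = asin(-2/62) = -1.8486°
wrap1 = π − 2β = 183.6971°
wrap2 = π + 2β = 176.3029°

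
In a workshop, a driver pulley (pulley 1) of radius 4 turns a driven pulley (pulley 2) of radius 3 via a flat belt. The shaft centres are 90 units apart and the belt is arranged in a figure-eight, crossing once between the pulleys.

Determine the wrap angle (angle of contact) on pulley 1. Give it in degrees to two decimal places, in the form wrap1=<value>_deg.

crossed belt: β = asin((r1+r2)/C) = asin(7/90) = 4.4608°
wrap1 = wrap2 = π + 2β = 188.9217°

wrap1=188.92_deg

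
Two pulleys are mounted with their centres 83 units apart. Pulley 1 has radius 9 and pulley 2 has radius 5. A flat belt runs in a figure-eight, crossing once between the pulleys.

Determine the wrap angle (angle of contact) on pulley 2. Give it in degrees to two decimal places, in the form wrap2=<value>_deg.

crossed belt: β = asin((r1+r2)/C) = asin(14/83) = 9.7108°
wrap1 = wrap2 = π + 2β = 199.4215°

wrap2=199.42_deg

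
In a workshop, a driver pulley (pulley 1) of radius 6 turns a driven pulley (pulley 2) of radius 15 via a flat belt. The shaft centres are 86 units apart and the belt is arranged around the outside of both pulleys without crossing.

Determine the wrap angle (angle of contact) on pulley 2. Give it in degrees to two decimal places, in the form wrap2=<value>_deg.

open belt: β = asin((r2−r1)/C) = asin(9/86) = 6.0071°
wrap1 = π − 2β = 167.9859°
wrap2 = π + 2β = 192.0141°

wrap2=192.01_deg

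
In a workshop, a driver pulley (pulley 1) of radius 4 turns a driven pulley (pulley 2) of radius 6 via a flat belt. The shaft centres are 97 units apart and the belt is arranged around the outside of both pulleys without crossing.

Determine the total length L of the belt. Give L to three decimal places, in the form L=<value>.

L=225.457

open belt: β = asin((r2−r1)/C) = asin(2/97) = 1.1814°
wrap1 = π − 2β = 177.6371°
wrap2 = π + 2β = 182.3629°
tangent length = C·cosβ = 96.9794
L = r1·wrap1 + r2·wrap2 + 2·C·cosβ = 4·3.1004 + 6·3.1828 + 2·96.9794 = 225.4572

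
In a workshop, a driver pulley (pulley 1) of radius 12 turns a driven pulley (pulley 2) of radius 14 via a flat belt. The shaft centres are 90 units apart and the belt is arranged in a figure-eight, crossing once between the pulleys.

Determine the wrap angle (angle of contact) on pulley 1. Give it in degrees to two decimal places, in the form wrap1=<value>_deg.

wrap1=213.58_deg

crossed belt: β = asin((r1+r2)/C) = asin(26/90) = 16.7914°
wrap1 = wrap2 = π + 2β = 213.5829°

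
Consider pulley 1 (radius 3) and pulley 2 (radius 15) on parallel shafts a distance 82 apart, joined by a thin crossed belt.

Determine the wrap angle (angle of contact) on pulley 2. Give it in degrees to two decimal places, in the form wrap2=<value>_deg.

wrap2=205.36_deg

crossed belt: β = asin((r1+r2)/C) = asin(18/82) = 12.6804°
wrap1 = wrap2 = π + 2β = 205.3608°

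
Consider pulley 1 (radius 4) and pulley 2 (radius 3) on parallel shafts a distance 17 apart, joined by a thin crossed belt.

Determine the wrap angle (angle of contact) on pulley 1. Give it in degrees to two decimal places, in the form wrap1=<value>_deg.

crossed belt: β = asin((r1+r2)/C) = asin(7/17) = 24.3157°
wrap1 = wrap2 = π + 2β = 228.6315°

wrap1=228.63_deg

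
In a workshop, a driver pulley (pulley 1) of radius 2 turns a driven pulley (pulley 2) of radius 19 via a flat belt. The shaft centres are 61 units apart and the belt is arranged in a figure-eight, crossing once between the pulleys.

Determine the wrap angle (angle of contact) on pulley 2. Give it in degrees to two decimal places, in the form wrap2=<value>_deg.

wrap2=220.27_deg

crossed belt: β = asin((r1+r2)/C) = asin(21/61) = 20.1368°
wrap1 = wrap2 = π + 2β = 220.2735°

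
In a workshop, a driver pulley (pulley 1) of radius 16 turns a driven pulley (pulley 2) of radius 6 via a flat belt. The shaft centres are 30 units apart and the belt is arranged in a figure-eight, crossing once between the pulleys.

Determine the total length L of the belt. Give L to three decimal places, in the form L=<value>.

L=146.129

crossed belt: β = asin((r1+r2)/C) = asin(22/30) = 47.1666°
wrap1 = wrap2 = π + 2β = 274.3331°
tangent length = C·cosβ = 20.3961
L = (r1+r2)·wrap + 2·C·cosβ = 22·4.7880 + 2·20.3961 = 146.1285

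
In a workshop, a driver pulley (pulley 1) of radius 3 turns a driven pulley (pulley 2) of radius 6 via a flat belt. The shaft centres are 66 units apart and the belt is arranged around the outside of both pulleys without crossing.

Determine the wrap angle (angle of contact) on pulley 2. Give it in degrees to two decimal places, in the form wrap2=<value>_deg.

open belt: β = asin((r2−r1)/C) = asin(3/66) = 2.6053°
wrap1 = π − 2β = 174.7895°
wrap2 = π + 2β = 185.2105°

wrap2=185.21_deg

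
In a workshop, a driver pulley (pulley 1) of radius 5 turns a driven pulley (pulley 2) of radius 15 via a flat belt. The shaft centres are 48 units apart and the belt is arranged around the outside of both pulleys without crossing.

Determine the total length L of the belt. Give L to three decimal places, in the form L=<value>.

open belt: β = asin((r2−r1)/C) = asin(10/48) = 12.0247°
wrap1 = π − 2β = 155.9506°
wrap2 = π + 2β = 204.0494°
tangent length = C·cosβ = 46.9468
L = r1·wrap1 + r2·wrap2 + 2·C·cosβ = 5·2.7219 + 15·3.5613 + 2·46.9468 = 160.9228

L=160.923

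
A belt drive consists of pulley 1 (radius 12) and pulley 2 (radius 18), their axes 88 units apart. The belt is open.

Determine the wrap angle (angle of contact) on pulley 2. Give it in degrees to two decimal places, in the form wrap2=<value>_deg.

open belt: β = asin((r2−r1)/C) = asin(6/88) = 3.9096°
wrap1 = π − 2β = 172.1809°
wrap2 = π + 2β = 187.8191°

wrap2=187.82_deg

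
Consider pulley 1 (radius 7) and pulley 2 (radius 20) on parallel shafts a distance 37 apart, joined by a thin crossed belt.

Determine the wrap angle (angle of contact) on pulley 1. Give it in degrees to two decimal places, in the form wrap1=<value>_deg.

wrap1=273.73_deg

crossed belt: β = asin((r1+r2)/C) = asin(27/37) = 46.8637°
wrap1 = wrap2 = π + 2β = 273.7275°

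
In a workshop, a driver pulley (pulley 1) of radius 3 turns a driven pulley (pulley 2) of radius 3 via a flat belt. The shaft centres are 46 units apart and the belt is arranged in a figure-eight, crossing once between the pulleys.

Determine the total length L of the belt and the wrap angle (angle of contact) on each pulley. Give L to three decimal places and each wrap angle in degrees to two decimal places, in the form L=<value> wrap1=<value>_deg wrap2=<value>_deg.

L=111.633 wrap1=194.99_deg wrap2=194.99_deg

crossed belt: β = asin((r1+r2)/C) = asin(6/46) = 7.4947°
wrap1 = wrap2 = π + 2β = 194.9894°
tangent length = C·cosβ = 45.6070
L = (r1+r2)·wrap + 2·C·cosβ = 6·3.4032 + 2·45.6070 = 111.6333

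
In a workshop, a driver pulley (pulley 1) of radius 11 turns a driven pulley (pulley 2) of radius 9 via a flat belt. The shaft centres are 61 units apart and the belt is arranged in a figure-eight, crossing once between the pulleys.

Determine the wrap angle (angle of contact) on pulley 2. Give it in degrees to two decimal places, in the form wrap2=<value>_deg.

wrap2=218.28_deg

crossed belt: β = asin((r1+r2)/C) = asin(20/61) = 19.1395°
wrap1 = wrap2 = π + 2β = 218.2789°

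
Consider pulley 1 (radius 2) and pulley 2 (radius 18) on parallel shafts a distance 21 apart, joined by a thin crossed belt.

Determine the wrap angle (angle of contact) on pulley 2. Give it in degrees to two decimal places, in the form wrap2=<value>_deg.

wrap2=324.49_deg

crossed belt: β = asin((r1+r2)/C) = asin(20/21) = 72.2472°
wrap1 = wrap2 = π + 2β = 324.4944°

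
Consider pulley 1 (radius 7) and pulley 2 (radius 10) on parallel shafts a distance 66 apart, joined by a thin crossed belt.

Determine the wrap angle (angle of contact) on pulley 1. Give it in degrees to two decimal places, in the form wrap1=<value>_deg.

crossed belt: β = asin((r1+r2)/C) = asin(17/66) = 14.9263°
wrap1 = wrap2 = π + 2β = 209.8525°

wrap1=209.85_deg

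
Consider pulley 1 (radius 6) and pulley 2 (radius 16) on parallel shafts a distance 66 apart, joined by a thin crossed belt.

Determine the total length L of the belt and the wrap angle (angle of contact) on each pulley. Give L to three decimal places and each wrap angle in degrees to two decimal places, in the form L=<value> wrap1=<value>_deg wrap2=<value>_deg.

crossed belt: β = asin((r1+r2)/C) = asin(22/66) = 19.4712°
wrap1 = wrap2 = π + 2β = 218.9424°
tangent length = C·cosβ = 62.2254
L = (r1+r2)·wrap + 2·C·cosβ = 22·3.8213 + 2·62.2254 = 208.5187

L=208.519 wrap1=218.94_deg wrap2=218.94_deg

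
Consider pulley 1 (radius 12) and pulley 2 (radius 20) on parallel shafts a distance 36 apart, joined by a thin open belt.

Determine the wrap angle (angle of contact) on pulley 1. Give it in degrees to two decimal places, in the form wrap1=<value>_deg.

open belt: β = asin((r2−r1)/C) = asin(8/36) = 12.8396°
wrap1 = π − 2β = 154.3208°
wrap2 = π + 2β = 205.6792°

wrap1=154.32_deg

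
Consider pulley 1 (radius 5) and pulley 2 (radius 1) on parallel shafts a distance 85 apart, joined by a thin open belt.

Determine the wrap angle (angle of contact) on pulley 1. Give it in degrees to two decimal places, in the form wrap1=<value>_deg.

wrap1=185.39_deg

open belt: β = asin((r2−r1)/C) = asin(-4/85) = -2.6973°
wrap1 = π − 2β = 185.3945°
wrap2 = π + 2β = 174.6055°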